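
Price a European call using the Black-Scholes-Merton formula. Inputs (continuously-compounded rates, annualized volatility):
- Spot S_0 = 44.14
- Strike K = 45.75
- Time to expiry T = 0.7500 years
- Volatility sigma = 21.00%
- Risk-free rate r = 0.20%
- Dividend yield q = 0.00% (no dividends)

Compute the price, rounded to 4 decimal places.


d1 = (ln(S/K) + (r - q + 0.5*sigma^2) * T) / (sigma * sqrt(T)) = -0.09780803
d2 = d1 - sigma * sqrt(T) = -0.27967337
exp(-rT) = 0.99850112; exp(-qT) = 1.00000000
C = S_0 * exp(-qT) * N(d1) - K * exp(-rT) * N(d2)
N(d1) = 0.46104236; N(d2) = 0.38986406
C = 44.1400 * 1.00000000 * 0.46104236 - 45.7500 * 0.99850112 * 0.38986406 = 2.5409

Answer: Price = 2.5409


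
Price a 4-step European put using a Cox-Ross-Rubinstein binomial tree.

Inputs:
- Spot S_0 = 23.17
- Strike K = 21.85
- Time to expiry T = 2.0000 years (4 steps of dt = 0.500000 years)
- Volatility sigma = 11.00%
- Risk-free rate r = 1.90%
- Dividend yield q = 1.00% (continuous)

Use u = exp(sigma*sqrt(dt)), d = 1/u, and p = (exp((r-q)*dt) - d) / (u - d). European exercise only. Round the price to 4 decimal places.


dt = T/N = 0.500000
u = exp(sigma*sqrt(dt)) = 1.080887; d = 1/u = 0.925166
p = (exp((r-q)*dt) - d) / (u - d) = 0.509527
Discount per step: exp(-r*dt) = 0.990545
Stock lattice S(k, i) with i counting down-moves:
  k=0: S(0,0) = 23.1700
  k=1: S(1,0) = 25.0441; S(1,1) = 21.4361
  k=2: S(2,0) = 27.0699; S(2,1) = 23.1700; S(2,2) = 19.8320
  k=3: S(3,0) = 29.2595; S(3,1) = 25.0441; S(3,2) = 21.4361; S(3,3) = 18.3479
  k=4: S(4,0) = 31.6262; S(4,1) = 27.0699; S(4,2) = 23.1700; S(4,3) = 19.8320; S(4,4) = 16.9748
Terminal payoffs V(N, i) = max(K - S_T, 0):
  V(4,0) = 0.000000; V(4,1) = 0.000000; V(4,2) = 0.000000; V(4,3) = 2.018039; V(4,4) = 4.875175
Backward induction: V(k, i) = exp(-r*dt) * [p * V(k+1, i) + (1-p) * V(k+1, i+1)].
  V(3,0) = exp(-r*dt) * [p*0.000000 + (1-p)*0.000000] = 0.000000
  V(3,1) = exp(-r*dt) * [p*0.000000 + (1-p)*0.000000] = 0.000000
  V(3,2) = exp(-r*dt) * [p*0.000000 + (1-p)*2.018039] = 0.980434
  V(3,3) = exp(-r*dt) * [p*2.018039 + (1-p)*4.875175] = 3.387055
  V(2,0) = exp(-r*dt) * [p*0.000000 + (1-p)*0.000000] = 0.000000
  V(2,1) = exp(-r*dt) * [p*0.000000 + (1-p)*0.980434] = 0.476329
  V(2,2) = exp(-r*dt) * [p*0.980434 + (1-p)*3.387055] = 2.140385
  V(1,0) = exp(-r*dt) * [p*0.000000 + (1-p)*0.476329] = 0.231418
  V(1,1) = exp(-r*dt) * [p*0.476329 + (1-p)*2.140385] = 1.280282
  V(0,0) = exp(-r*dt) * [p*0.231418 + (1-p)*1.280282] = 0.738805

Answer: Price = V(0,0) = 0.7388


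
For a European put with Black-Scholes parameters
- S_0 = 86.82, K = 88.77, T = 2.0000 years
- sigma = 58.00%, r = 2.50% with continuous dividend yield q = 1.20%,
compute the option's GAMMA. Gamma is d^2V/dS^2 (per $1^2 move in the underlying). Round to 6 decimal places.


Answer: Gamma = 0.005018

Derivation:
d1 = 0.4147403825; d2 = -0.4055034837
phi(d1) = 0.3660653807; exp(-qT) = 0.9762857098; exp(-rT) = 0.9512294245
Gamma = exp(-qT) * phi(d1) / (S * sigma * sqrt(T)) = 0.9762857098 * 0.3660653807 / (86.8200 * 0.5800 * 1.4142135624) = 0.005018


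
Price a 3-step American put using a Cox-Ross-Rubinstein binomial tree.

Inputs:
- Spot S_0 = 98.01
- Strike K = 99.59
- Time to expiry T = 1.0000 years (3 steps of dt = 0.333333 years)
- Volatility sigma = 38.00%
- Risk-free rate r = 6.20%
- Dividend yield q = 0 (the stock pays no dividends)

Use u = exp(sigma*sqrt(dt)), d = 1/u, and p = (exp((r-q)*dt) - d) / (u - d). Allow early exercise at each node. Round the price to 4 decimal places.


Answer: Price = V(0,0) = 13.9701

Derivation:
dt = T/N = 0.333333
u = exp(sigma*sqrt(dt)) = 1.245321; d = 1/u = 0.803006
p = (exp((r-q)*dt) - d) / (u - d) = 0.492581
Discount per step: exp(-r*dt) = 0.979545
Stock lattice S(k, i) with i counting down-moves:
  k=0: S(0,0) = 98.0100
  k=1: S(1,0) = 122.0539; S(1,1) = 78.7026
  k=2: S(2,0) = 151.9962; S(2,1) = 98.0100; S(2,2) = 63.1987
  k=3: S(3,0) = 189.2841; S(3,1) = 122.0539; S(3,2) = 78.7026; S(3,3) = 50.7489
Terminal payoffs V(N, i) = max(K - S_T, 0):
  V(3,0) = 0.000000; V(3,1) = 0.000000; V(3,2) = 20.887383; V(3,3) = 48.841087
Backward induction: V(k, i) = exp(-r*dt) * [p * V(k+1, i) + (1-p) * V(k+1, i+1)]; then take max(V_cont, immediate exercise) for American.
  V(2,0) = exp(-r*dt) * [p*0.000000 + (1-p)*0.000000] = 0.000000; exercise = 0.000000; V(2,0) = max -> 0.000000
  V(2,1) = exp(-r*dt) * [p*0.000000 + (1-p)*20.887383] = 10.381869; exercise = 1.580000; V(2,1) = max -> 10.381869
  V(2,2) = exp(-r*dt) * [p*20.887383 + (1-p)*48.841087] = 34.354256; exercise = 36.391327; V(2,2) = max -> 36.391327
  V(1,0) = exp(-r*dt) * [p*0.000000 + (1-p)*10.381869] = 5.160207; exercise = 0.000000; V(1,0) = max -> 5.160207
  V(1,1) = exp(-r*dt) * [p*10.381869 + (1-p)*36.391327] = 23.097259; exercise = 20.887383; V(1,1) = max -> 23.097259
  V(0,0) = exp(-r*dt) * [p*5.160207 + (1-p)*23.097259] = 13.970094; exercise = 1.580000; V(0,0) = max -> 13.970094


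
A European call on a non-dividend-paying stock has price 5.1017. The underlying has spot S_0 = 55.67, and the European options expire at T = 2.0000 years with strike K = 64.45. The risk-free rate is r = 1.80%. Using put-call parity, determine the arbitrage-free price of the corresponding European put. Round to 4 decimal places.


Put-call parity: C - P = S_0 * exp(-qT) - K * exp(-rT).
S_0 * exp(-qT) = 55.6700 * 1.00000000 = 55.67000000
K * exp(-rT) = 64.4500 * 0.96464029 = 62.17106691
P = C - S*exp(-qT) + K*exp(-rT)
P = 5.1017 - 55.67000000 + 62.17106691 = 11.6028

Answer: Put price = 11.6028


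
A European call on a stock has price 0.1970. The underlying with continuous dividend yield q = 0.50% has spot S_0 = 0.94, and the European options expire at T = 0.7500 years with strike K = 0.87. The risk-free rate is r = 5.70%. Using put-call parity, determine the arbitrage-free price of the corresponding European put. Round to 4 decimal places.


Answer: Put price = 0.0941

Derivation:
Put-call parity: C - P = S_0 * exp(-qT) - K * exp(-rT).
S_0 * exp(-qT) = 0.9400 * 0.99625702 = 0.93648160
K * exp(-rT) = 0.8700 * 0.95815090 = 0.83359128
P = C - S*exp(-qT) + K*exp(-rT)
P = 0.1970 - 0.93648160 + 0.83359128 = 0.0941


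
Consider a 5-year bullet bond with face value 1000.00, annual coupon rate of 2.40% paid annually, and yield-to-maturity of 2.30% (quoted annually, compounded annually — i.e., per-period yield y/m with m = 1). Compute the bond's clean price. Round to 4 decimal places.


Answer: Price = 1004.6727

Derivation:
Coupon per period c = face * coupon_rate / m = 24.000000
Periods per year m = 1; per-period yield y/m = 0.023000
Number of cashflows N = 5
Cashflows (t years, CF_t, discount factor 1/(1+y/m)^(m*t), PV):
  t = 1.0000: CF_t = 24.000000, DF = 0.977517, PV = 23.460411
  t = 2.0000: CF_t = 24.000000, DF = 0.955540, PV = 22.932953
  t = 3.0000: CF_t = 24.000000, DF = 0.934056, PV = 22.417354
  t = 4.0000: CF_t = 24.000000, DF = 0.913056, PV = 21.913347
  t = 5.0000: CF_t = 1024.000000, DF = 0.892528, PV = 913.948634
Price P = sum_t PV_t = 1004.672697


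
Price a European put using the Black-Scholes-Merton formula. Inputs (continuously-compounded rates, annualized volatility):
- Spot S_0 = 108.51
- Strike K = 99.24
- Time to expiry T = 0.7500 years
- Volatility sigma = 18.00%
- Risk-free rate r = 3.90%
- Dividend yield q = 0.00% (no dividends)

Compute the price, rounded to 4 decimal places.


Answer: Price = 2.0497

Derivation:
d1 = (ln(S/K) + (r - q + 0.5*sigma^2) * T) / (sigma * sqrt(T)) = 0.83844843
d2 = d1 - sigma * sqrt(T) = 0.68256386
exp(-rT) = 0.97117364; exp(-qT) = 1.00000000
P = K * exp(-rT) * N(-d2) - S_0 * exp(-qT) * N(-d1)
N(-d1) = 0.20088945; N(-d2) = 0.24744124
P = 99.2400 * 0.97117364 * 0.24744124 - 108.5100 * 1.00000000 * 0.20088945 = 2.0497


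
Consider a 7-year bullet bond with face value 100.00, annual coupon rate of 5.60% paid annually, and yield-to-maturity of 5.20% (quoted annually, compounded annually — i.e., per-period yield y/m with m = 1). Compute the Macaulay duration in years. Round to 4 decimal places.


Coupon per period c = face * coupon_rate / m = 5.600000
Periods per year m = 1; per-period yield y/m = 0.052000
Number of cashflows N = 7
Cashflows (t years, CF_t, discount factor 1/(1+y/m)^(m*t), PV):
  t = 1.0000: CF_t = 5.600000, DF = 0.950570, PV = 5.323194
  t = 2.0000: CF_t = 5.600000, DF = 0.903584, PV = 5.060070
  t = 3.0000: CF_t = 5.600000, DF = 0.858920, PV = 4.809953
  t = 4.0000: CF_t = 5.600000, DF = 0.816464, PV = 4.572198
  t = 5.0000: CF_t = 5.600000, DF = 0.776106, PV = 4.346196
  t = 6.0000: CF_t = 5.600000, DF = 0.737744, PV = 4.131365
  t = 7.0000: CF_t = 105.600000, DF = 0.701277, PV = 74.054890
Price P = sum_t PV_t = 102.297866
Macaulay numerator sum_t t * PV_t:
  t * PV_t at t = 1.0000: 5.323194
  t * PV_t at t = 2.0000: 10.120141
  t * PV_t at t = 3.0000: 14.429858
  t * PV_t at t = 4.0000: 18.288794
  t * PV_t at t = 5.0000: 21.730981
  t * PV_t at t = 6.0000: 24.788191
  t * PV_t at t = 7.0000: 518.384228
Macaulay duration D = (sum_t t * PV_t) / P = 613.065386 / 102.297866 = 5.992944

Answer: Macaulay duration = 5.9929 years


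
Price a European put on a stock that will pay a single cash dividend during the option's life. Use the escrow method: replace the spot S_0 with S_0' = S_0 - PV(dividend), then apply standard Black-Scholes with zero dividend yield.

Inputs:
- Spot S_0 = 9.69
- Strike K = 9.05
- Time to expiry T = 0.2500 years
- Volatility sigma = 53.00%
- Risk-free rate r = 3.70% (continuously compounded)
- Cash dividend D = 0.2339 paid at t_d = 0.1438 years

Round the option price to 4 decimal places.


PV(D) = D * exp(-r * t_d) = 0.2339 * 0.99469353 = 0.23265882
S_0' = S_0 - PV(D) = 9.6900 - 0.23265882 = 9.45734118
d1 = (ln(S_0'/K) + (r + sigma^2/2)*T) / (sigma*sqrt(T)) = 0.33354350
d2 = d1 - sigma*sqrt(T) = 0.06854350
exp(-rT) = 0.99079265
N(-d1) = 0.36936203; N(-d2) = 0.47267650
P = K * exp(-rT) * N(-d2) - S_0' * N(-d1) = 9.0500 * 0.99079265 * 0.47267650 - 9.45734118 * 0.36936203 = 0.7452

Answer: Price = 0.7452


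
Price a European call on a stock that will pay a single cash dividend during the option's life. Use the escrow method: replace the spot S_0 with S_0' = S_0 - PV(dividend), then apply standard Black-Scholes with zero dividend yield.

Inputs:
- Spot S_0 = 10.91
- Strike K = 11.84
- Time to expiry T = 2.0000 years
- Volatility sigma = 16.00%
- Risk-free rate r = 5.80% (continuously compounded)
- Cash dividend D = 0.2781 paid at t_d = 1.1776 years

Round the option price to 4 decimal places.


Answer: Price = 1.0090

Derivation:
PV(D) = D * exp(-r * t_d) = 0.2781 * 0.93397949 = 0.25973970
S_0' = S_0 - PV(D) = 10.9100 - 0.25973970 = 10.65026030
d1 = (ln(S_0'/K) + (r + sigma^2/2)*T) / (sigma*sqrt(T)) = 0.15777631
d2 = d1 - sigma*sqrt(T) = -0.06849786
exp(-rT) = 0.89047522
N(d1) = 0.56268347; N(d2) = 0.47269466
C = S_0' * N(d1) - K * exp(-rT) * N(d2) = 10.65026030 * 0.56268347 - 11.8400 * 0.89047522 * 0.47269466 = 1.0090


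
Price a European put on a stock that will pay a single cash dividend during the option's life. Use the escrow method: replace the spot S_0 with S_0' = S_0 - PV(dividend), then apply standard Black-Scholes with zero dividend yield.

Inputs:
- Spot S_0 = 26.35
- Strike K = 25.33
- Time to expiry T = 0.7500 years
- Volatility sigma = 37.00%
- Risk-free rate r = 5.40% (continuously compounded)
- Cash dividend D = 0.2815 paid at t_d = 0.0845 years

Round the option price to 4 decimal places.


PV(D) = D * exp(-r * t_d) = 0.2815 * 0.99544739 = 0.28021844
S_0' = S_0 - PV(D) = 26.3500 - 0.28021844 = 26.06978156
d1 = (ln(S_0'/K) + (r + sigma^2/2)*T) / (sigma*sqrt(T)) = 0.37644762
d2 = d1 - sigma*sqrt(T) = 0.05601822
exp(-rT) = 0.96030916
N(-d1) = 0.35329207; N(-d2) = 0.47766365
P = K * exp(-rT) * N(-d2) - S_0' * N(-d1) = 25.3300 * 0.96030916 * 0.47766365 - 26.06978156 * 0.35329207 = 2.4087

Answer: Price = 2.4087


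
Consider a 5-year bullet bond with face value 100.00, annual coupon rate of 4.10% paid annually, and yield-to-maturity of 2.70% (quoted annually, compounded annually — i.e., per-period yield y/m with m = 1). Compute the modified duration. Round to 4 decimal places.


Answer: Modified duration = 4.5129

Derivation:
Coupon per period c = face * coupon_rate / m = 4.100000
Periods per year m = 1; per-period yield y/m = 0.027000
Number of cashflows N = 5
Cashflows (t years, CF_t, discount factor 1/(1+y/m)^(m*t), PV):
  t = 1.0000: CF_t = 4.100000, DF = 0.973710, PV = 3.992210
  t = 2.0000: CF_t = 4.100000, DF = 0.948111, PV = 3.887254
  t = 3.0000: CF_t = 4.100000, DF = 0.923185, PV = 3.785058
  t = 4.0000: CF_t = 4.100000, DF = 0.898914, PV = 3.685548
  t = 5.0000: CF_t = 104.100000, DF = 0.875282, PV = 91.116811
Price P = sum_t PV_t = 106.466882
First compute Macaulay numerator sum_t t * PV_t:
  t * PV_t at t = 1.0000: 3.992210
  t * PV_t at t = 2.0000: 7.774509
  t * PV_t at t = 3.0000: 11.355174
  t * PV_t at t = 4.0000: 14.742192
  t * PV_t at t = 5.0000: 455.584055
Macaulay duration D = 493.448140 / 106.466882 = 4.634757
Modified duration = D / (1 + y/m) = 4.634757 / (1 + 0.027000) = 4.512909


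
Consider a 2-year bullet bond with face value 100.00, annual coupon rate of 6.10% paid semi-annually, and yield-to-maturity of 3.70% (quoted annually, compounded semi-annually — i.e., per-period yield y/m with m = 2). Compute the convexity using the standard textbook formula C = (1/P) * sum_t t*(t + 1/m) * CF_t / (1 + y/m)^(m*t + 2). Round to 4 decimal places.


Answer: Convexity = 4.5477

Derivation:
Coupon per period c = face * coupon_rate / m = 3.050000
Periods per year m = 2; per-period yield y/m = 0.018500
Number of cashflows N = 4
Cashflows (t years, CF_t, discount factor 1/(1+y/m)^(m*t), PV):
  t = 0.5000: CF_t = 3.050000, DF = 0.981836, PV = 2.994600
  t = 1.0000: CF_t = 3.050000, DF = 0.964002, PV = 2.940206
  t = 1.5000: CF_t = 3.050000, DF = 0.946492, PV = 2.886800
  t = 2.0000: CF_t = 103.050000, DF = 0.929300, PV = 95.764349
Price P = sum_t PV_t = 104.585956
Convexity numerator sum_t t*(t + 1/m) * CF_t / (1+y/m)^(m*t + 2):
  t = 0.5000: term = 1.443400
  t = 1.0000: term = 4.251547
  t = 1.5000: term = 8.348644
  t = 2.0000: term = 461.585120
Convexity = (1/P) * sum = 475.628711 / 104.585956 = 4.547730


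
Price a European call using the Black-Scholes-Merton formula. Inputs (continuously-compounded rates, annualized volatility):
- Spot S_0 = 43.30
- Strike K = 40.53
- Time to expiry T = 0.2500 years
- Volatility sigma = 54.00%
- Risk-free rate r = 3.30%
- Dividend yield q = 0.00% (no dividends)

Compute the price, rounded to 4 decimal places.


Answer: Price = 6.2026

Derivation:
d1 = (ln(S/K) + (r - q + 0.5*sigma^2) * T) / (sigma * sqrt(T)) = 0.41040813
d2 = d1 - sigma * sqrt(T) = 0.14040813
exp(-rT) = 0.99178394; exp(-qT) = 1.00000000
C = S_0 * exp(-qT) * N(d1) - K * exp(-rT) * N(d2)
N(d1) = 0.65924671; N(d2) = 0.55583123
C = 43.3000 * 1.00000000 * 0.65924671 - 40.5300 * 0.99178394 * 0.55583123 = 6.2026


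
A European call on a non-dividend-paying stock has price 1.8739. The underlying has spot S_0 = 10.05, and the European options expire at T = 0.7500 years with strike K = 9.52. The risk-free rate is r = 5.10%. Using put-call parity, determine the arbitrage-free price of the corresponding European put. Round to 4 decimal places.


Put-call parity: C - P = S_0 * exp(-qT) - K * exp(-rT).
S_0 * exp(-qT) = 10.0500 * 1.00000000 = 10.05000000
K * exp(-rT) = 9.5200 * 0.96247229 = 9.16273623
P = C - S*exp(-qT) + K*exp(-rT)
P = 1.8739 - 10.05000000 + 9.16273623 = 0.9866

Answer: Put price = 0.9866


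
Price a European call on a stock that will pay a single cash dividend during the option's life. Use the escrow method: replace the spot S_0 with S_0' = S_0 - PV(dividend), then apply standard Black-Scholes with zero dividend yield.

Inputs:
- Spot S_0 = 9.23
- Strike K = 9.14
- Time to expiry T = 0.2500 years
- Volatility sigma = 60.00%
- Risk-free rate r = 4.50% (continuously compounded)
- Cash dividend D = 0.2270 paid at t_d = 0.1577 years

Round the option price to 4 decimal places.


PV(D) = D * exp(-r * t_d) = 0.2270 * 0.99292862 = 0.22539480
S_0' = S_0 - PV(D) = 9.2300 - 0.22539480 = 9.00460520
d1 = (ln(S_0'/K) + (r + sigma^2/2)*T) / (sigma*sqrt(T)) = 0.13775250
d2 = d1 - sigma*sqrt(T) = -0.16224750
exp(-rT) = 0.98881304
N(d1) = 0.55478199; N(d2) = 0.43555548
C = S_0' * N(d1) - K * exp(-rT) * N(d2) = 9.00460520 * 0.55478199 - 9.1400 * 0.98881304 * 0.43555548 = 1.0592

Answer: Price = 1.0592


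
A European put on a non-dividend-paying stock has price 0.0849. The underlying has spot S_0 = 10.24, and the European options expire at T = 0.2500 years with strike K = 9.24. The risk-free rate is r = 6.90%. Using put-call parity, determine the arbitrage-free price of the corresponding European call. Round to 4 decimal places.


Put-call parity: C - P = S_0 * exp(-qT) - K * exp(-rT).
S_0 * exp(-qT) = 10.2400 * 1.00000000 = 10.24000000
K * exp(-rT) = 9.2400 * 0.98289793 = 9.08197687
C = P + S*exp(-qT) - K*exp(-rT)
C = 0.0849 + 10.24000000 - 9.08197687 = 1.2429

Answer: Call price = 1.2429


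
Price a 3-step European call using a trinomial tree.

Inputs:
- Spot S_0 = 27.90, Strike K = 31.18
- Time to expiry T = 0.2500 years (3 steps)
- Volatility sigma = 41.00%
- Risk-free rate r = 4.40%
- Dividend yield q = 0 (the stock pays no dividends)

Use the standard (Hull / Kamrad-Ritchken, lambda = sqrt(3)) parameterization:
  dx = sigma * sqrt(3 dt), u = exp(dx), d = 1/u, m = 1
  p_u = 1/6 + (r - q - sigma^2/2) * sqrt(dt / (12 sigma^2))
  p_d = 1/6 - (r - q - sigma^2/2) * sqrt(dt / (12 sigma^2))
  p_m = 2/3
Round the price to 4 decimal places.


dt = T/N = 0.083333; dx = sigma*sqrt(3*dt) = 0.205000
u = exp(dx) = 1.227525; d = 1/u = 0.814647
p_u = 0.158526, p_m = 0.666667, p_d = 0.174807
Discount per step: exp(-r*dt) = 0.996340
Stock lattice S(k, j) with j the centered position index:
  k=0: S(0,+0) = 27.9000
  k=1: S(1,-1) = 22.7287; S(1,+0) = 27.9000; S(1,+1) = 34.2479
  k=2: S(2,-2) = 18.5158; S(2,-1) = 22.7287; S(2,+0) = 27.9000; S(2,+1) = 34.2479; S(2,+2) = 42.0402
  k=3: S(3,-3) = 15.0839; S(3,-2) = 18.5158; S(3,-1) = 22.7287; S(3,+0) = 27.9000; S(3,+1) = 34.2479; S(3,+2) = 42.0402; S(3,+3) = 51.6054
Terminal payoffs V(N, j) = max(S_T - K, 0):
  V(3,-3) = 0.000000; V(3,-2) = 0.000000; V(3,-1) = 0.000000; V(3,+0) = 0.000000; V(3,+1) = 3.067949; V(3,+2) = 10.860216; V(3,+3) = 20.425419
Backward induction: V(k, j) = exp(-r*dt) * [p_u * V(k+1, j+1) + p_m * V(k+1, j) + p_d * V(k+1, j-1)]
  V(2,-2) = exp(-r*dt) * [p_u*0.000000 + p_m*0.000000 + p_d*0.000000] = 0.000000
  V(2,-1) = exp(-r*dt) * [p_u*0.000000 + p_m*0.000000 + p_d*0.000000] = 0.000000
  V(2,+0) = exp(-r*dt) * [p_u*3.067949 + p_m*0.000000 + p_d*0.000000] = 0.484571
  V(2,+1) = exp(-r*dt) * [p_u*10.860216 + p_m*3.067949 + p_d*0.000000] = 3.753144
  V(2,+2) = exp(-r*dt) * [p_u*20.425419 + p_m*10.860216 + p_d*3.067949] = 10.974099
  V(1,-1) = exp(-r*dt) * [p_u*0.484571 + p_m*0.000000 + p_d*0.000000] = 0.076536
  V(1,+0) = exp(-r*dt) * [p_u*3.753144 + p_m*0.484571 + p_d*0.000000] = 0.914660
  V(1,+1) = exp(-r*dt) * [p_u*10.974099 + p_m*3.753144 + p_d*0.484571] = 4.310652
  V(0,+0) = exp(-r*dt) * [p_u*4.310652 + p_m*0.914660 + p_d*0.076536] = 1.301723

Answer: Price = V(0,0) = 1.3017


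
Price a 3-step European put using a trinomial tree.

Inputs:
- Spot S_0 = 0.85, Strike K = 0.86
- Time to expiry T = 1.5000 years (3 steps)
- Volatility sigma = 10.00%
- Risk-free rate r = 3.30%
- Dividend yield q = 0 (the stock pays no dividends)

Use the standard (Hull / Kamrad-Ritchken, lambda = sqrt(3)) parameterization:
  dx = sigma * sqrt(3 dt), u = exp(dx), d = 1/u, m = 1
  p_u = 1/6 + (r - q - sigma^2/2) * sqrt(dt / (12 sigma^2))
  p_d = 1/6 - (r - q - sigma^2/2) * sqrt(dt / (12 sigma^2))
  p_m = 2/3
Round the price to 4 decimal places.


dt = T/N = 0.500000; dx = sigma*sqrt(3*dt) = 0.122474
u = exp(dx) = 1.130290; d = 1/u = 0.884728
p_u = 0.223821, p_m = 0.666667, p_d = 0.109512
Discount per step: exp(-r*dt) = 0.983635
Stock lattice S(k, j) with j the centered position index:
  k=0: S(0,+0) = 0.8500
  k=1: S(1,-1) = 0.7520; S(1,+0) = 0.8500; S(1,+1) = 0.9607
  k=2: S(2,-2) = 0.6653; S(2,-1) = 0.7520; S(2,+0) = 0.8500; S(2,+1) = 0.9607; S(2,+2) = 1.0859
  k=3: S(3,-3) = 0.5886; S(3,-2) = 0.6653; S(3,-1) = 0.7520; S(3,+0) = 0.8500; S(3,+1) = 0.9607; S(3,+2) = 1.0859; S(3,+3) = 1.2274
Terminal payoffs V(N, j) = max(K - S_T, 0):
  V(3,-3) = 0.271361; V(3,-2) = 0.194667; V(3,-1) = 0.107981; V(3,+0) = 0.010000; V(3,+1) = 0.000000; V(3,+2) = 0.000000; V(3,+3) = 0.000000
Backward induction: V(k, j) = exp(-r*dt) * [p_u * V(k+1, j+1) + p_m * V(k+1, j) + p_d * V(k+1, j-1)]
  V(2,-2) = exp(-r*dt) * [p_u*0.107981 + p_m*0.194667 + p_d*0.271361] = 0.180658
  V(2,-1) = exp(-r*dt) * [p_u*0.010000 + p_m*0.107981 + p_d*0.194667] = 0.093980
  V(2,+0) = exp(-r*dt) * [p_u*0.000000 + p_m*0.010000 + p_d*0.107981] = 0.018189
  V(2,+1) = exp(-r*dt) * [p_u*0.000000 + p_m*0.000000 + p_d*0.010000] = 0.001077
  V(2,+2) = exp(-r*dt) * [p_u*0.000000 + p_m*0.000000 + p_d*0.000000] = 0.000000
  V(1,-1) = exp(-r*dt) * [p_u*0.018189 + p_m*0.093980 + p_d*0.180658] = 0.085093
  V(1,+0) = exp(-r*dt) * [p_u*0.001077 + p_m*0.018189 + p_d*0.093980] = 0.022288
  V(1,+1) = exp(-r*dt) * [p_u*0.000000 + p_m*0.001077 + p_d*0.018189] = 0.002666
  V(0,+0) = exp(-r*dt) * [p_u*0.002666 + p_m*0.022288 + p_d*0.085093] = 0.024369

Answer: Price = V(0,0) = 0.0244


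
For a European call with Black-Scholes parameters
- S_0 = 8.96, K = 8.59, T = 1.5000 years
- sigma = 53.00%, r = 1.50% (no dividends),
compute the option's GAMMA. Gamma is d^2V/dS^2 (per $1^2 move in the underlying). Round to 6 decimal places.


Answer: Gamma = 0.062691

Derivation:
d1 = 0.4241876763; d2 = -0.2249271055
phi(d1) = 0.3646176074; exp(-qT) = 1.0000000000; exp(-rT) = 0.9777512372
Gamma = exp(-qT) * phi(d1) / (S * sigma * sqrt(T)) = 1.0000000000 * 0.3646176074 / (8.9600 * 0.5300 * 1.2247448714) = 0.062691


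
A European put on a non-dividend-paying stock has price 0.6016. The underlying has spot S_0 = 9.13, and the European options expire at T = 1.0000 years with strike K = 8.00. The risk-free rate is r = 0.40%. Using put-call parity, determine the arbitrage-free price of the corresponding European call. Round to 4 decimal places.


Put-call parity: C - P = S_0 * exp(-qT) - K * exp(-rT).
S_0 * exp(-qT) = 9.1300 * 1.00000000 = 9.13000000
K * exp(-rT) = 8.0000 * 0.99600799 = 7.96806391
C = P + S*exp(-qT) - K*exp(-rT)
C = 0.6016 + 9.13000000 - 7.96806391 = 1.7635

Answer: Call price = 1.7635


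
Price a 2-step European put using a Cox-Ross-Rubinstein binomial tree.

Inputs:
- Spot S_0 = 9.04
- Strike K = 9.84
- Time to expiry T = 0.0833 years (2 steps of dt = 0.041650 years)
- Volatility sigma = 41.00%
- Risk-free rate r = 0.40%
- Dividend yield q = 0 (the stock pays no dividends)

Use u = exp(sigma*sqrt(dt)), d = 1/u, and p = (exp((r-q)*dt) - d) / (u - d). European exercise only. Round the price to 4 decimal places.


dt = T/N = 0.041650
u = exp(sigma*sqrt(dt)) = 1.087275; d = 1/u = 0.919731
p = (exp((r-q)*dt) - d) / (u - d) = 0.480088
Discount per step: exp(-r*dt) = 0.999833
Stock lattice S(k, i) with i counting down-moves:
  k=0: S(0,0) = 9.0400
  k=1: S(1,0) = 9.8290; S(1,1) = 8.3144
  k=2: S(2,0) = 10.6868; S(2,1) = 9.0400; S(2,2) = 7.6470
Terminal payoffs V(N, i) = max(K - S_T, 0):
  V(2,0) = 0.000000; V(2,1) = 0.800000; V(2,2) = 2.193020
Backward induction: V(k, i) = exp(-r*dt) * [p * V(k+1, i) + (1-p) * V(k+1, i+1)].
  V(1,0) = exp(-r*dt) * [p*0.000000 + (1-p)*0.800000] = 0.415860
  V(1,1) = exp(-r*dt) * [p*0.800000 + (1-p)*2.193020] = 1.523994
  V(0,0) = exp(-r*dt) * [p*0.415860 + (1-p)*1.523994] = 0.991827

Answer: Price = V(0,0) = 0.9918


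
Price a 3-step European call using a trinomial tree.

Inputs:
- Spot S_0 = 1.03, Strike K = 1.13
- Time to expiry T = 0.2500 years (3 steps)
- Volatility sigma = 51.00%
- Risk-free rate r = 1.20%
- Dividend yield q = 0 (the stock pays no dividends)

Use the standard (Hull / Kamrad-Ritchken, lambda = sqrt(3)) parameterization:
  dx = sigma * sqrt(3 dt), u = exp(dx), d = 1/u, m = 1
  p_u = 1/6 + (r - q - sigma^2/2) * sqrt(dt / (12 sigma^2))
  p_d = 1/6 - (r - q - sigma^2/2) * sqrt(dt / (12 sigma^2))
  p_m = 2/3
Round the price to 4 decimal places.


Answer: Price = V(0,0) = 0.0702

Derivation:
dt = T/N = 0.083333; dx = sigma*sqrt(3*dt) = 0.255000
u = exp(dx) = 1.290462; d = 1/u = 0.774916
p_u = 0.147377, p_m = 0.666667, p_d = 0.185956
Discount per step: exp(-r*dt) = 0.999000
Stock lattice S(k, j) with j the centered position index:
  k=0: S(0,+0) = 1.0300
  k=1: S(1,-1) = 0.7982; S(1,+0) = 1.0300; S(1,+1) = 1.3292
  k=2: S(2,-2) = 0.6185; S(2,-1) = 0.7982; S(2,+0) = 1.0300; S(2,+1) = 1.3292; S(2,+2) = 1.7152
  k=3: S(3,-3) = 0.4793; S(3,-2) = 0.6185; S(3,-1) = 0.7982; S(3,+0) = 1.0300; S(3,+1) = 1.3292; S(3,+2) = 1.7152; S(3,+3) = 2.2135
Terminal payoffs V(N, j) = max(S_T - K, 0):
  V(3,-3) = 0.000000; V(3,-2) = 0.000000; V(3,-1) = 0.000000; V(3,+0) = 0.000000; V(3,+1) = 0.199175; V(3,+2) = 0.585250; V(3,+3) = 1.083464
Backward induction: V(k, j) = exp(-r*dt) * [p_u * V(k+1, j+1) + p_m * V(k+1, j) + p_d * V(k+1, j-1)]
  V(2,-2) = exp(-r*dt) * [p_u*0.000000 + p_m*0.000000 + p_d*0.000000] = 0.000000
  V(2,-1) = exp(-r*dt) * [p_u*0.000000 + p_m*0.000000 + p_d*0.000000] = 0.000000
  V(2,+0) = exp(-r*dt) * [p_u*0.199175 + p_m*0.000000 + p_d*0.000000] = 0.029325
  V(2,+1) = exp(-r*dt) * [p_u*0.585250 + p_m*0.199175 + p_d*0.000000] = 0.218817
  V(2,+2) = exp(-r*dt) * [p_u*1.083464 + p_m*0.585250 + p_d*0.199175] = 0.586296
  V(1,-1) = exp(-r*dt) * [p_u*0.029325 + p_m*0.000000 + p_d*0.000000] = 0.004317
  V(1,+0) = exp(-r*dt) * [p_u*0.218817 + p_m*0.029325 + p_d*0.000000] = 0.051747
  V(1,+1) = exp(-r*dt) * [p_u*0.586296 + p_m*0.218817 + p_d*0.029325] = 0.237501
  V(0,+0) = exp(-r*dt) * [p_u*0.237501 + p_m*0.051747 + p_d*0.004317] = 0.070233


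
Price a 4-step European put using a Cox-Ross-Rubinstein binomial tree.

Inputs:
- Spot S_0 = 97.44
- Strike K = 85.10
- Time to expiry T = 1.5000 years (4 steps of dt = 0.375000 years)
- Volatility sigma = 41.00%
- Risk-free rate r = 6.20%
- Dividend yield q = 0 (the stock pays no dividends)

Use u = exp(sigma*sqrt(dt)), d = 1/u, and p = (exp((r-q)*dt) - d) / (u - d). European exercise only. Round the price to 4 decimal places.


Answer: Price = V(0,0) = 9.5277

Derivation:
dt = T/N = 0.375000
u = exp(sigma*sqrt(dt)) = 1.285404; d = 1/u = 0.777966
p = (exp((r-q)*dt) - d) / (u - d) = 0.483915
Discount per step: exp(-r*dt) = 0.977018
Stock lattice S(k, i) with i counting down-moves:
  k=0: S(0,0) = 97.4400
  k=1: S(1,0) = 125.2497; S(1,1) = 75.8050
  k=2: S(2,0) = 160.9964; S(2,1) = 97.4400; S(2,2) = 58.9737
  k=3: S(3,0) = 206.9454; S(3,1) = 125.2497; S(3,2) = 75.8050; S(3,3) = 45.8795
  k=4: S(4,0) = 266.0083; S(4,1) = 160.9964; S(4,2) = 97.4400; S(4,3) = 58.9737; S(4,4) = 35.6927
Terminal payoffs V(N, i) = max(K - S_T, 0):
  V(4,0) = 0.000000; V(4,1) = 0.000000; V(4,2) = 0.000000; V(4,3) = 26.126310; V(4,4) = 49.407306
Backward induction: V(k, i) = exp(-r*dt) * [p * V(k+1, i) + (1-p) * V(k+1, i+1)].
  V(3,0) = exp(-r*dt) * [p*0.000000 + (1-p)*0.000000] = 0.000000
  V(3,1) = exp(-r*dt) * [p*0.000000 + (1-p)*0.000000] = 0.000000
  V(3,2) = exp(-r*dt) * [p*0.000000 + (1-p)*26.126310] = 13.173531
  V(3,3) = exp(-r*dt) * [p*26.126310 + (1-p)*49.407306] = 37.264734
  V(2,0) = exp(-r*dt) * [p*0.000000 + (1-p)*0.000000] = 0.000000
  V(2,1) = exp(-r*dt) * [p*0.000000 + (1-p)*13.173531] = 6.642420
  V(2,2) = exp(-r*dt) * [p*13.173531 + (1-p)*37.264734] = 25.018160
  V(1,0) = exp(-r*dt) * [p*0.000000 + (1-p)*6.642420] = 3.349272
  V(1,1) = exp(-r*dt) * [p*6.642420 + (1-p)*25.018160] = 15.755268
  V(0,0) = exp(-r*dt) * [p*3.349272 + (1-p)*15.755268] = 9.527710


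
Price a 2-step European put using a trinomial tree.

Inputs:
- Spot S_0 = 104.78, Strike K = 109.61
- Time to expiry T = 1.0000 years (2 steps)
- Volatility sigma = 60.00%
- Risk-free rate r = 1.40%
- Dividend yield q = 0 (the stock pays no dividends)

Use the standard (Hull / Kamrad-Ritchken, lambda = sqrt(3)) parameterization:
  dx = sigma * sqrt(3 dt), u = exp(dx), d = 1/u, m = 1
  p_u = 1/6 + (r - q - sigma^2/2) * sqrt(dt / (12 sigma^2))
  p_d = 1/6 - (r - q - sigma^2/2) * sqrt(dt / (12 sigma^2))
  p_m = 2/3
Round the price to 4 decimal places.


dt = T/N = 0.500000; dx = sigma*sqrt(3*dt) = 0.734847
u = exp(dx) = 2.085163; d = 1/u = 0.479579
p_u = 0.110192, p_m = 0.666667, p_d = 0.223141
Discount per step: exp(-r*dt) = 0.993024
Stock lattice S(k, j) with j the centered position index:
  k=0: S(0,+0) = 104.7800
  k=1: S(1,-1) = 50.2503; S(1,+0) = 104.7800; S(1,+1) = 218.4834
  k=2: S(2,-2) = 24.0990; S(2,-1) = 50.2503; S(2,+0) = 104.7800; S(2,+1) = 218.4834; S(2,+2) = 455.5734
Terminal payoffs V(N, j) = max(K - S_T, 0):
  V(2,-2) = 85.511031; V(2,-1) = 59.359726; V(2,+0) = 4.830000; V(2,+1) = 0.000000; V(2,+2) = 0.000000
Backward induction: V(k, j) = exp(-r*dt) * [p_u * V(k+1, j+1) + p_m * V(k+1, j) + p_d * V(k+1, j-1)]
  V(1,-1) = exp(-r*dt) * [p_u*4.830000 + p_m*59.359726 + p_d*85.511031] = 58.773540
  V(1,+0) = exp(-r*dt) * [p_u*0.000000 + p_m*4.830000 + p_d*59.359726] = 16.350733
  V(1,+1) = exp(-r*dt) * [p_u*0.000000 + p_m*0.000000 + p_d*4.830000] = 1.070253
  V(0,+0) = exp(-r*dt) * [p_u*1.070253 + p_m*16.350733 + p_d*58.773540] = 23.964867

Answer: Price = V(0,0) = 23.9649


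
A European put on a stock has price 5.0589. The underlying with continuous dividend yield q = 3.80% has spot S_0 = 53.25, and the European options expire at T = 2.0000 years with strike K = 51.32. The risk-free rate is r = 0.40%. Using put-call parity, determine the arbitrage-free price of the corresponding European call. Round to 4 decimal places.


Answer: Call price = 3.5008

Derivation:
Put-call parity: C - P = S_0 * exp(-qT) - K * exp(-rT).
S_0 * exp(-qT) = 53.2500 * 0.92681621 = 49.35296300
K * exp(-rT) = 51.3200 * 0.99203191 = 50.91107787
C = P + S*exp(-qT) - K*exp(-rT)
C = 5.0589 + 49.35296300 - 50.91107787 = 3.5008


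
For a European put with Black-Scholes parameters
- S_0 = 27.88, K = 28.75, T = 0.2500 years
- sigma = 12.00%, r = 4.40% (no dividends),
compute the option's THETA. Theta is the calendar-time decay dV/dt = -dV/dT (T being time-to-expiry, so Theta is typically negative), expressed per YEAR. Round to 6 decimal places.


Answer: Theta = -0.475524

Derivation:
d1 = -0.2988030225; d2 = -0.3588030225
phi(d1) = 0.3815245205; exp(-qT) = 1.0000000000; exp(-rT) = 0.9890602788
Theta = -S*exp(-qT)*phi(d1)*sigma/(2*sqrt(T)) + r*K*exp(-rT)*N(-d2) - q*S*exp(-qT)*N(-d1)
N(-d1) = 0.6174548277; N(-d2) = 0.6401287743; sqrt(T) = 0.5000000000
Term 1 = -27.8800 * 1.0000000000 * 0.3815245205 * 0.1200 / (2 * 0.5000000000) = -1.2764284358
Term 2 = 0.0440 * 28.7500 * 0.9890602788 * 0.6401287743 = 0.8009043191
Term 3 = 0 (no dividend yield, q = 0)
Theta = -1.2764284358 + (0.8009043191) + (0.0000000000) = -0.475524


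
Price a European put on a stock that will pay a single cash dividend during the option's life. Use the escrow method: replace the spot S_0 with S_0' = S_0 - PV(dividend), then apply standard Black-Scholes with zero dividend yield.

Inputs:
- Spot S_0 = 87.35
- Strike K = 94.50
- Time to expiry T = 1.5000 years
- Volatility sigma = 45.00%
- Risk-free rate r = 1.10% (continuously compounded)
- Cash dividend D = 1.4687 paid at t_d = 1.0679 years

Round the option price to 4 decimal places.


Answer: Price = 23.1374

Derivation:
PV(D) = D * exp(-r * t_d) = 1.4687 * 0.98832183 = 1.45154827
S_0' = S_0 - PV(D) = 87.3500 - 1.45154827 = 85.89845173
d1 = (ln(S_0'/K) + (r + sigma^2/2)*T) / (sigma*sqrt(T)) = 0.13234678
d2 = d1 - sigma*sqrt(T) = -0.41878841
exp(-rT) = 0.98363538
N(-d1) = 0.44735500; N(-d2) = 0.66231461
P = K * exp(-rT) * N(-d2) - S_0' * N(-d1) = 94.5000 * 0.98363538 * 0.66231461 - 85.89845173 * 0.44735500 = 23.1374


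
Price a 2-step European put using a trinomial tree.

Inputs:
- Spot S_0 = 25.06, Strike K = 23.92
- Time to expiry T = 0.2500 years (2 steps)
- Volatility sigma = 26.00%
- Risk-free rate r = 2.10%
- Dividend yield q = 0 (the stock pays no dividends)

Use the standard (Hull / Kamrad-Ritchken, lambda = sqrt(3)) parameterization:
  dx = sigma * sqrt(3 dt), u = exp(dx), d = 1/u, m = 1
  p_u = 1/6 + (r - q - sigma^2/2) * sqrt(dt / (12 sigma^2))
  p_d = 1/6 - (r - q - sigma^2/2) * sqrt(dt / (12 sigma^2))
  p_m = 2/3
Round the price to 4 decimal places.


Answer: Price = V(0,0) = 0.7473

Derivation:
dt = T/N = 0.125000; dx = sigma*sqrt(3*dt) = 0.159217
u = exp(dx) = 1.172592; d = 1/u = 0.852811
p_u = 0.161642, p_m = 0.666667, p_d = 0.171691
Discount per step: exp(-r*dt) = 0.997378
Stock lattice S(k, j) with j the centered position index:
  k=0: S(0,+0) = 25.0600
  k=1: S(1,-1) = 21.3715; S(1,+0) = 25.0600; S(1,+1) = 29.3852
  k=2: S(2,-2) = 18.2258; S(2,-1) = 21.3715; S(2,+0) = 25.0600; S(2,+1) = 29.3852; S(2,+2) = 34.4568
Terminal payoffs V(N, j) = max(K - S_T, 0):
  V(2,-2) = 5.694180; V(2,-1) = 2.548546; V(2,+0) = 0.000000; V(2,+1) = 0.000000; V(2,+2) = 0.000000
Backward induction: V(k, j) = exp(-r*dt) * [p_u * V(k+1, j+1) + p_m * V(k+1, j) + p_d * V(k+1, j-1)]
  V(1,-1) = exp(-r*dt) * [p_u*0.000000 + p_m*2.548546 + p_d*5.694180] = 2.669654
  V(1,+0) = exp(-r*dt) * [p_u*0.000000 + p_m*0.000000 + p_d*2.548546] = 0.436416
  V(1,+1) = exp(-r*dt) * [p_u*0.000000 + p_m*0.000000 + p_d*0.000000] = 0.000000
  V(0,+0) = exp(-r*dt) * [p_u*0.000000 + p_m*0.436416 + p_d*2.669654] = 0.747336


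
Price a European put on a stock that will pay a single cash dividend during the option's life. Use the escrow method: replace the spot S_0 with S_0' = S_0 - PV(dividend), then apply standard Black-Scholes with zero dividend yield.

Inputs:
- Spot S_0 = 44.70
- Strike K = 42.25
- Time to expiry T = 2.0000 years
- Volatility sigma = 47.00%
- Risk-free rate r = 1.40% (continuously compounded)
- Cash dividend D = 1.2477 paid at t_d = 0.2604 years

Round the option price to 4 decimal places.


Answer: Price = 9.8569

Derivation:
PV(D) = D * exp(-r * t_d) = 1.2477 * 0.99636104 = 1.24315967
S_0' = S_0 - PV(D) = 44.7000 - 1.24315967 = 43.45684033
d1 = (ln(S_0'/K) + (r + sigma^2/2)*T) / (sigma*sqrt(T)) = 0.41683782
d2 = d1 - sigma*sqrt(T) = -0.24784256
exp(-rT) = 0.97238837
N(-d1) = 0.33839852; N(-d2) = 0.59787189
P = K * exp(-rT) * N(-d2) - S_0' * N(-d1) = 42.2500 * 0.97238837 * 0.59787189 - 43.45684033 * 0.33839852 = 9.8569


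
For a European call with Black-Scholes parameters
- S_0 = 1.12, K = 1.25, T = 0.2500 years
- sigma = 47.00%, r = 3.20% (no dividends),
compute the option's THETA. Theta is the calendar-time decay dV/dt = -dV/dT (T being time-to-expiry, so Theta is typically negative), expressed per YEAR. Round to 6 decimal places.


d1 = -0.3157547490; d2 = -0.5507547490
phi(d1) = 0.3795423615; exp(-qT) = 1.0000000000; exp(-rT) = 0.9920319148
Theta = -S*exp(-qT)*phi(d1)*sigma/(2*sqrt(T)) - r*K*exp(-rT)*N(d2) + q*S*exp(-qT)*N(d1)
N(d1) = 0.3760943336; N(d2) = 0.2909009040; sqrt(T) = 0.5000000000
Term 1 = -1.1200 * 1.0000000000 * 0.3795423615 * 0.4700 / (2 * 0.5000000000) = -0.1997910991
Term 2 = -0.0320 * 1.2500 * 0.9920319148 * 0.2909009040 = -0.0115433192
Term 3 = 0 (no dividend yield, q = 0)
Theta = -0.1997910991 + (-0.0115433192) + (0.0000000000) = -0.211334

Answer: Theta = -0.211334


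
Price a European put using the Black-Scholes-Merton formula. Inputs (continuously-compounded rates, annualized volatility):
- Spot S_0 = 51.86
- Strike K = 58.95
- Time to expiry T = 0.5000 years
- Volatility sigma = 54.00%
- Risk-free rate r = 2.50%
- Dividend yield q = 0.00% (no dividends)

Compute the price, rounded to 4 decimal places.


Answer: Price = 11.8865

Derivation:
d1 = (ln(S/K) + (r - q + 0.5*sigma^2) * T) / (sigma * sqrt(T)) = -0.11193722
d2 = d1 - sigma * sqrt(T) = -0.49377488
exp(-rT) = 0.98757780; exp(-qT) = 1.00000000
P = K * exp(-rT) * N(-d2) - S_0 * exp(-qT) * N(-d1)
N(-d1) = 0.54456341; N(-d2) = 0.68926741
P = 58.9500 * 0.98757780 * 0.68926741 - 51.8600 * 1.00000000 * 0.54456341 = 11.8865


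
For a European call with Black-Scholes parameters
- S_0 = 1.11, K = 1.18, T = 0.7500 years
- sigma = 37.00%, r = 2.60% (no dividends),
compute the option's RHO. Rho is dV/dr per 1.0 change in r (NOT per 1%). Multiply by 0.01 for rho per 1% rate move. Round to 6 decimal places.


Answer: Rho = 0.334864

Derivation:
d1 = 0.0302190650; d2 = -0.2902103344
phi(d1) = 0.3987601666; exp(-qT) = 1.0000000000; exp(-rT) = 0.9806888952
N(d2) = 0.3858276653
Rho = K*T*exp(-rT)*N(d2) = 1.1800 * 0.7500 * 0.9806888952 * 0.3858276653 = 0.334864


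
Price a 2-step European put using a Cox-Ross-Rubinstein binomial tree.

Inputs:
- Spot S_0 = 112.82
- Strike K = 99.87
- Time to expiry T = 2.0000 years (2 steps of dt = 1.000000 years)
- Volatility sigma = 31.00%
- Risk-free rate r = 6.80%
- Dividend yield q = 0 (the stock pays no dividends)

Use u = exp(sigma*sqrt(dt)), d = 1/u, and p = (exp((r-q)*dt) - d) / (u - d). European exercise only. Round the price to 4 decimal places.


Answer: Price = V(0,0) = 7.4003

Derivation:
dt = T/N = 1.000000
u = exp(sigma*sqrt(dt)) = 1.363425; d = 1/u = 0.733447
p = (exp((r-q)*dt) - d) / (u - d) = 0.534810
Discount per step: exp(-r*dt) = 0.934260
Stock lattice S(k, i) with i counting down-moves:
  k=0: S(0,0) = 112.8200
  k=1: S(1,0) = 153.8216; S(1,1) = 82.7475
  k=2: S(2,0) = 209.7243; S(2,1) = 112.8200; S(2,2) = 60.6909
Terminal payoffs V(N, i) = max(K - S_T, 0):
  V(2,0) = 0.000000; V(2,1) = 0.000000; V(2,2) = 39.179109
Backward induction: V(k, i) = exp(-r*dt) * [p * V(k+1, i) + (1-p) * V(k+1, i+1)].
  V(1,0) = exp(-r*dt) * [p*0.000000 + (1-p)*0.000000] = 0.000000
  V(1,1) = exp(-r*dt) * [p*0.000000 + (1-p)*39.179109] = 17.027594
  V(0,0) = exp(-r*dt) * [p*0.000000 + (1-p)*17.027594] = 7.400346


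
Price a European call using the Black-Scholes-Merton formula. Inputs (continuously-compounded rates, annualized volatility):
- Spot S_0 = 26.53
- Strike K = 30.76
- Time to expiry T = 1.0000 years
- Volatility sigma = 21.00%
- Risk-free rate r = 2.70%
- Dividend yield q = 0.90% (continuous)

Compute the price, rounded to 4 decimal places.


Answer: Price = 0.9610

Derivation:
d1 = (ln(S/K) + (r - q + 0.5*sigma^2) * T) / (sigma * sqrt(T)) = -0.51375703
d2 = d1 - sigma * sqrt(T) = -0.72375703
exp(-rT) = 0.97336124; exp(-qT) = 0.99104038
C = S_0 * exp(-qT) * N(d1) - K * exp(-rT) * N(d2)
N(d1) = 0.30371094; N(d2) = 0.23460746
C = 26.5300 * 0.99104038 * 0.30371094 - 30.7600 * 0.97336124 * 0.23460746 = 0.9610


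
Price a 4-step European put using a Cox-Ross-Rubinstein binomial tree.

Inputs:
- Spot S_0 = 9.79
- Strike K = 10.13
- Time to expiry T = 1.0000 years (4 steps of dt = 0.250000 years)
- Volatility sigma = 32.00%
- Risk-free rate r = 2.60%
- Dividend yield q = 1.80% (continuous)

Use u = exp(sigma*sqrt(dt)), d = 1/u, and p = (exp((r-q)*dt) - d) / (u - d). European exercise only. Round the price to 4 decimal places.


Answer: Price = V(0,0) = 1.3503

Derivation:
dt = T/N = 0.250000
u = exp(sigma*sqrt(dt)) = 1.173511; d = 1/u = 0.852144
p = (exp((r-q)*dt) - d) / (u - d) = 0.466315
Discount per step: exp(-r*dt) = 0.993521
Stock lattice S(k, i) with i counting down-moves:
  k=0: S(0,0) = 9.7900
  k=1: S(1,0) = 11.4887; S(1,1) = 8.3425
  k=2: S(2,0) = 13.4821; S(2,1) = 9.7900; S(2,2) = 7.1090
  k=3: S(3,0) = 15.8214; S(3,1) = 11.4887; S(3,2) = 8.3425; S(3,3) = 6.0579
  k=4: S(4,0) = 18.5665; S(4,1) = 13.4821; S(4,2) = 9.7900; S(4,3) = 7.1090; S(4,4) = 5.1622
Terminal payoffs V(N, i) = max(K - S_T, 0):
  V(4,0) = 0.000000; V(4,1) = 0.000000; V(4,2) = 0.340000; V(4,3) = 3.021001; V(4,4) = 4.967807
Backward induction: V(k, i) = exp(-r*dt) * [p * V(k+1, i) + (1-p) * V(k+1, i+1)].
  V(3,0) = exp(-r*dt) * [p*0.000000 + (1-p)*0.000000] = 0.000000
  V(3,1) = exp(-r*dt) * [p*0.000000 + (1-p)*0.340000] = 0.180277
  V(3,2) = exp(-r*dt) * [p*0.340000 + (1-p)*3.021001] = 1.759338
  V(3,3) = exp(-r*dt) * [p*3.021001 + (1-p)*4.967807] = 4.033678
  V(2,0) = exp(-r*dt) * [p*0.000000 + (1-p)*0.180277] = 0.095588
  V(2,1) = exp(-r*dt) * [p*0.180277 + (1-p)*1.759338] = 1.016371
  V(2,2) = exp(-r*dt) * [p*1.759338 + (1-p)*4.033678] = 2.953857
  V(1,0) = exp(-r*dt) * [p*0.095588 + (1-p)*1.016371] = 0.583193
  V(1,1) = exp(-r*dt) * [p*1.016371 + (1-p)*2.953857] = 2.037094
  V(0,0) = exp(-r*dt) * [p*0.583193 + (1-p)*2.037094] = 1.350313


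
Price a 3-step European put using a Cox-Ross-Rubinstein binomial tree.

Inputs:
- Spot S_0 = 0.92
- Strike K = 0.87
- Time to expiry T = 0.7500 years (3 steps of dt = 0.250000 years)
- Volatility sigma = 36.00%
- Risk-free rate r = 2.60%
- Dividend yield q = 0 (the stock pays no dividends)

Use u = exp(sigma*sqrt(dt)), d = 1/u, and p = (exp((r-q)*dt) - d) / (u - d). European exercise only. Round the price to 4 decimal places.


dt = T/N = 0.250000
u = exp(sigma*sqrt(dt)) = 1.197217; d = 1/u = 0.835270
p = (exp((r-q)*dt) - d) / (u - d) = 0.473138
Discount per step: exp(-r*dt) = 0.993521
Stock lattice S(k, i) with i counting down-moves:
  k=0: S(0,0) = 0.9200
  k=1: S(1,0) = 1.1014; S(1,1) = 0.7684
  k=2: S(2,0) = 1.3187; S(2,1) = 0.9200; S(2,2) = 0.6419
  k=3: S(3,0) = 1.5787; S(3,1) = 1.1014; S(3,2) = 0.7684; S(3,3) = 0.5361
Terminal payoffs V(N, i) = max(K - S_T, 0):
  V(3,0) = 0.000000; V(3,1) = 0.000000; V(3,2) = 0.101551; V(3,3) = 0.333872
Backward induction: V(k, i) = exp(-r*dt) * [p * V(k+1, i) + (1-p) * V(k+1, i+1)].
  V(2,0) = exp(-r*dt) * [p*0.000000 + (1-p)*0.000000] = 0.000000
  V(2,1) = exp(-r*dt) * [p*0.000000 + (1-p)*0.101551] = 0.053157
  V(2,2) = exp(-r*dt) * [p*0.101551 + (1-p)*0.333872] = 0.222501
  V(1,0) = exp(-r*dt) * [p*0.000000 + (1-p)*0.053157] = 0.027825
  V(1,1) = exp(-r*dt) * [p*0.053157 + (1-p)*0.222501] = 0.141455
  V(0,0) = exp(-r*dt) * [p*0.027825 + (1-p)*0.141455] = 0.087124

Answer: Price = V(0,0) = 0.0871
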